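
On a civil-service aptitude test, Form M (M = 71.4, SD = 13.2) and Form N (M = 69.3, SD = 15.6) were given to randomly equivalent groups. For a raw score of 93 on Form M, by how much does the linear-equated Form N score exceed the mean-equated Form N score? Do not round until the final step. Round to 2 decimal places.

Mean-equated: 93 + (69.3 − 71.4) = 90.90
Linear-equated: (15.6/13.2)(93 − 71.4) + 69.3 = 94.827
Difference = 94.827 − 90.90 = 3.93

3.93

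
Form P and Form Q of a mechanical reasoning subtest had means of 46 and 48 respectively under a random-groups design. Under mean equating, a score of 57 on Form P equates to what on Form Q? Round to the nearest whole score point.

59

Mean equating: y = x + (M_Y − M_X) = 57 + (48 − 46) = 59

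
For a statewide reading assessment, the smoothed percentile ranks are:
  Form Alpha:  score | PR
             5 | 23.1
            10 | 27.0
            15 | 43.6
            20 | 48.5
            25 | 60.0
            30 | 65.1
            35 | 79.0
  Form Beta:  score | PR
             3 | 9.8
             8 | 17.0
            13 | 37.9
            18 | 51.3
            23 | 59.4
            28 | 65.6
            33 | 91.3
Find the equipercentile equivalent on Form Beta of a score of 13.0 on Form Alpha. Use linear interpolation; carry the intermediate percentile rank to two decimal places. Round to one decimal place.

12.8

PR of 13.0 on Form Alpha: 27.0 + (13.0 − 10)/(15 − 10) × (43.6 − 27.0) = 36.96
On Form Beta, PR 36.96 falls between score 8 (PR 17.0) and 13 (PR 37.9).
Interpolate: 8 + (36.96 − 17.0)/(37.9 − 17.0) × (13 − 8) = 12.8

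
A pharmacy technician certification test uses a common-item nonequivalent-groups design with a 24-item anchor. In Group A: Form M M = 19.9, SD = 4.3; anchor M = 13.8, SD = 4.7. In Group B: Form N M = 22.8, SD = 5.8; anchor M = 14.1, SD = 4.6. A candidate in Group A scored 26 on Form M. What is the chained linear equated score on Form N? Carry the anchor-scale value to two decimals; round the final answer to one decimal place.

Form M → anchor (Group A): v = (4.7/4.3)(26 − 19.9) + 13.8 = 20.47
anchor → Form N (Group B): y = (5.8/4.6)(20.47 − 14.1) + 22.8 = 30.8

30.8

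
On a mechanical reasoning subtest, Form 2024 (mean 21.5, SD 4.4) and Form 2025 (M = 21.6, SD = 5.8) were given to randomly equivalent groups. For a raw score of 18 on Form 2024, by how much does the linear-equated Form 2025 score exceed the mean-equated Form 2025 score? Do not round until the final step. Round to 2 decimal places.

-1.11

Mean-equated: 18 + (21.6 − 21.5) = 18.10
Linear-equated: (5.8/4.4)(18 − 21.5) + 21.6 = 16.986
Difference = 16.986 − 18.10 = -1.11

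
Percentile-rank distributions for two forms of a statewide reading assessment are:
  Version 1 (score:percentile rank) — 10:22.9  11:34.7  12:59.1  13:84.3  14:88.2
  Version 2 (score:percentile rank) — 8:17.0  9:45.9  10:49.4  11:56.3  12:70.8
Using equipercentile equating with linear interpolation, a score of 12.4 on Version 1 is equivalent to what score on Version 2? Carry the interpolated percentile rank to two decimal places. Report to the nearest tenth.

PR of 12.4 on Version 1: 59.1 + (12.4 − 12)/(13 − 12) × (84.3 − 59.1) = 69.18
On Version 2, PR 69.18 falls between score 11 (PR 56.3) and 12 (PR 70.8).
Interpolate: 11 + (69.18 − 56.3)/(70.8 − 56.3) × (12 − 11) = 11.9

11.9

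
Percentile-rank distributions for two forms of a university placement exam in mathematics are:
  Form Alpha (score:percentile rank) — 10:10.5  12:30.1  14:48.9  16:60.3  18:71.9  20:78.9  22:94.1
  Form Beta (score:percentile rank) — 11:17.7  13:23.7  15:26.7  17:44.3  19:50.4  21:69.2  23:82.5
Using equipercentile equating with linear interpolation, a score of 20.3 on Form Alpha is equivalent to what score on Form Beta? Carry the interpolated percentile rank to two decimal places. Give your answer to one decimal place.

PR of 20.3 on Form Alpha: 78.9 + (20.3 − 20)/(22 − 20) × (94.1 − 78.9) = 81.18
On Form Beta, PR 81.18 falls between score 21 (PR 69.2) and 23 (PR 82.5).
Interpolate: 21 + (81.18 − 69.2)/(82.5 − 69.2) × (23 − 21) = 22.8

22.8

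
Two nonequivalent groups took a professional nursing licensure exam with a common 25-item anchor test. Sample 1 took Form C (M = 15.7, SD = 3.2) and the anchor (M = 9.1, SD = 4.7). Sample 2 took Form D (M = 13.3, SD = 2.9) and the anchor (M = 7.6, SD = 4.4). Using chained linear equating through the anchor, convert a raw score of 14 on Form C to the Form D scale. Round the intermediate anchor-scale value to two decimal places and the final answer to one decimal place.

12.6

Form C → anchor (Sample 1): v = (4.7/3.2)(14 − 15.7) + 9.1 = 6.60
anchor → Form D (Sample 2): y = (2.9/4.4)(6.60 − 7.6) + 13.3 = 12.6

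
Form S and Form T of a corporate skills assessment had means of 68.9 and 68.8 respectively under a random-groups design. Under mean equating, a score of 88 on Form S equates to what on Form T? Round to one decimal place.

87.9

Mean equating: y = x + (M_Y − M_X) = 88 + (68.8 − 68.9) = 87.9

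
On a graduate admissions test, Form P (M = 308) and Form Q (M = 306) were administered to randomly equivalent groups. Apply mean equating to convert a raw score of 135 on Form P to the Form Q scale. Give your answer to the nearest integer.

Mean equating: y = x + (M_Y − M_X) = 135 + (306 − 308) = 133

133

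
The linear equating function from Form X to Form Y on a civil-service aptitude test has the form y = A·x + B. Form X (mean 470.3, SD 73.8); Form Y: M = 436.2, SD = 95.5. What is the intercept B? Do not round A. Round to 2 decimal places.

-172.39

A = SD_Y / SD_X = 95.5 / 73.8 = 1.294038
B = M_Y − A·M_X = 436.2 − 1.294038 × 470.3 = -172.39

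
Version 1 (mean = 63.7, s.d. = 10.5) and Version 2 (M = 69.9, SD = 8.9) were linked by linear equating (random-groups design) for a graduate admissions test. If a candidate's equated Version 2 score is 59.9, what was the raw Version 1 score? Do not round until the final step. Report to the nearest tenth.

Invert y = (SD_Y/SD_X)(x − M_X) + M_Y:
x = (SD_X/SD_Y)(y − M_Y) + M_X = (10.5/8.9)(59.9 − 69.9) + 63.7
x = 1.179775 × -10.000 + 63.7 = 51.9

51.9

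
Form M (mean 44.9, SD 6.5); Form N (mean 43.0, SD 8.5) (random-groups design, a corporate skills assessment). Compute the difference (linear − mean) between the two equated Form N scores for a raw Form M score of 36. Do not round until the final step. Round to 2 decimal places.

Mean-equated: 36 + (43.0 − 44.9) = 34.10
Linear-equated: (8.5/6.5)(36 − 44.9) + 43.0 = 31.362
Difference = 31.362 − 34.10 = -2.74

-2.74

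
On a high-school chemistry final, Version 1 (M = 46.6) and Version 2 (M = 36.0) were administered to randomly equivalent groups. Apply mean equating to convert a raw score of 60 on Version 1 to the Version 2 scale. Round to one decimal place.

Mean equating: y = x + (M_Y − M_X) = 60 + (36.0 − 46.6) = 49.4

49.4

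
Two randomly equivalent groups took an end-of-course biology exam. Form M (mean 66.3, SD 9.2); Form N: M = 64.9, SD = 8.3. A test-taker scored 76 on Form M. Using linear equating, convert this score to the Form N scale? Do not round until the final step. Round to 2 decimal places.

73.65

Linear equating: y = (SD_Y/SD_X)(x − M_X) + M_Y
y = (8.3/9.2)(76 − 66.3) + 64.9
y = 0.902174 × 9.7 + 64.9 = 8.7511 + 64.9 = 73.65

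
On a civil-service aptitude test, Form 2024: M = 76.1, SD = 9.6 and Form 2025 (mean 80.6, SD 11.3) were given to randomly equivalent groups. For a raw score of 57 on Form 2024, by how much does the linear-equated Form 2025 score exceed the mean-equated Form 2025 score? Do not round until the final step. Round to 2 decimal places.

-3.38

Mean-equated: 57 + (80.6 − 76.1) = 61.50
Linear-equated: (11.3/9.6)(57 − 76.1) + 80.6 = 58.118
Difference = 58.118 − 61.50 = -3.38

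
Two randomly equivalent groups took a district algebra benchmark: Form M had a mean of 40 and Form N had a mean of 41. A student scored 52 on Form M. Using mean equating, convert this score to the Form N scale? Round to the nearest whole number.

Mean equating: y = x + (M_Y − M_X) = 52 + (41 − 40) = 53

53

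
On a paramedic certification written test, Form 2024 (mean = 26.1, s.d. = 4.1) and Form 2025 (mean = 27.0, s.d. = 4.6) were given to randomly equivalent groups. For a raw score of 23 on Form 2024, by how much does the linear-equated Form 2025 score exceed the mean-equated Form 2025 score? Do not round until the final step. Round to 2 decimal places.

-0.38

Mean-equated: 23 + (27.0 − 26.1) = 23.90
Linear-equated: (4.6/4.1)(23 − 26.1) + 27.0 = 23.522
Difference = 23.522 − 23.90 = -0.38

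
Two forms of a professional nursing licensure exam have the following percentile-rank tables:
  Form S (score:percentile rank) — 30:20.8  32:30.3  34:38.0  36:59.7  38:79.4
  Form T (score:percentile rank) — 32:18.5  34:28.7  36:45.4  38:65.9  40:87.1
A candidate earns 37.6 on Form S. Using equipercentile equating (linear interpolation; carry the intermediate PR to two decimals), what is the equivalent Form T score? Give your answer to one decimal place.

PR of 37.6 on Form S: 59.7 + (37.6 − 36)/(38 − 36) × (79.4 − 59.7) = 75.46
On Form T, PR 75.46 falls between score 38 (PR 65.9) and 40 (PR 87.1).
Interpolate: 38 + (75.46 − 65.9)/(87.1 − 65.9) × (40 − 38) = 38.9

38.9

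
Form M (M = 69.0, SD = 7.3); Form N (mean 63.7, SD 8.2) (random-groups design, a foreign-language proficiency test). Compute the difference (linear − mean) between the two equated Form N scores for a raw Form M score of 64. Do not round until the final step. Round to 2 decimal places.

-0.62

Mean-equated: 64 + (63.7 − 69.0) = 58.70
Linear-equated: (8.2/7.3)(64 − 69.0) + 63.7 = 58.084
Difference = 58.084 − 58.70 = -0.62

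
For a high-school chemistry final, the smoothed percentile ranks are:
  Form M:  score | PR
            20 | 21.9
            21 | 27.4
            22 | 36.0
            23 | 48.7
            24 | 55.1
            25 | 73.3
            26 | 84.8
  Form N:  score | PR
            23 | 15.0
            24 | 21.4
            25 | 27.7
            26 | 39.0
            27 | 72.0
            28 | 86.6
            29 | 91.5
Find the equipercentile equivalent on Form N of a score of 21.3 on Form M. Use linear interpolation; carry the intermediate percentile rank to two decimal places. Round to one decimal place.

PR of 21.3 on Form M: 27.4 + (21.3 − 21)/(22 − 21) × (36.0 − 27.4) = 29.98
On Form N, PR 29.98 falls between score 25 (PR 27.7) and 26 (PR 39.0).
Interpolate: 25 + (29.98 − 27.7)/(39.0 − 27.7) × (26 − 25) = 25.2

25.2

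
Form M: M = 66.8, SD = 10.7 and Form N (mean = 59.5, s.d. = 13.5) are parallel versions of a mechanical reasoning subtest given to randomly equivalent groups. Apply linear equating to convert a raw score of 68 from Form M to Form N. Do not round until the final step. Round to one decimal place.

Linear equating: y = (SD_Y/SD_X)(x − M_X) + M_Y
y = (13.5/10.7)(68 − 66.8) + 59.5
y = 1.261682 × 1.2 + 59.5 = 1.5140 + 59.5 = 61.0

61.0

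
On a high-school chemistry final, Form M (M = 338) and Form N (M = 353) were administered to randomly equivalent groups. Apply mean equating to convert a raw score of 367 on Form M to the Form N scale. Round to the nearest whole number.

Mean equating: y = x + (M_Y − M_X) = 367 + (353 − 338) = 382

382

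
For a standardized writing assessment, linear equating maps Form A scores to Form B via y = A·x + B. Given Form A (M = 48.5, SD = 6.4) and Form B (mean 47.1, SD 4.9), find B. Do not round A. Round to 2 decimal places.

A = SD_Y / SD_X = 4.9 / 6.4 = 0.765625
B = M_Y − A·M_X = 47.1 − 0.765625 × 48.5 = 9.97

9.97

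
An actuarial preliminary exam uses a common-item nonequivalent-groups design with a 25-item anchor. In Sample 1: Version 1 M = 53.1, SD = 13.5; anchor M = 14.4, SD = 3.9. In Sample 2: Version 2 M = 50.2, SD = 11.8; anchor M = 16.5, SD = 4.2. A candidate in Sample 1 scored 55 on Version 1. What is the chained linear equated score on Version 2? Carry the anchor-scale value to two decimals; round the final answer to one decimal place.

Version 1 → anchor (Sample 1): v = (3.9/13.5)(55 − 53.1) + 14.4 = 14.95
anchor → Version 2 (Sample 2): y = (11.8/4.2)(14.95 − 16.5) + 50.2 = 45.8

45.8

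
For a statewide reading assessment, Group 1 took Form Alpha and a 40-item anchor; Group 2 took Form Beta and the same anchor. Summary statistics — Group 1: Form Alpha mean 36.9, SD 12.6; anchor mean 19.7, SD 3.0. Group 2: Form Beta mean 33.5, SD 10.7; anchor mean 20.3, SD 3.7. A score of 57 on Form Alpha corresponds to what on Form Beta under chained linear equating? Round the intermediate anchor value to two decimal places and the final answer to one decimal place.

Form Alpha → anchor (Group 1): v = (3.0/12.6)(57 − 36.9) + 19.7 = 24.49
anchor → Form Beta (Group 2): y = (10.7/3.7)(24.49 − 20.3) + 33.5 = 45.6

45.6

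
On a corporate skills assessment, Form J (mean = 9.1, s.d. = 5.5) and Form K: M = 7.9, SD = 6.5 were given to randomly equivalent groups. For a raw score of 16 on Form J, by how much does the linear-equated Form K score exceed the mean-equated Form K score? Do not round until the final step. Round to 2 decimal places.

Mean-equated: 16 + (7.9 − 9.1) = 14.80
Linear-equated: (6.5/5.5)(16 − 9.1) + 7.9 = 16.055
Difference = 16.055 − 14.80 = 1.25

1.25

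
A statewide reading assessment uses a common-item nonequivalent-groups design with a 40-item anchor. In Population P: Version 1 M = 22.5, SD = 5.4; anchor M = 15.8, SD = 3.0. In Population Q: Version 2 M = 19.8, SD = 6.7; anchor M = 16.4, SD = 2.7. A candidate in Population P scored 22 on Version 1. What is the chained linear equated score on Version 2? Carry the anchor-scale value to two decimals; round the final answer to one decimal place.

17.6

Version 1 → anchor (Population P): v = (3.0/5.4)(22 − 22.5) + 15.8 = 15.52
anchor → Version 2 (Population Q): y = (6.7/2.7)(15.52 − 16.4) + 19.8 = 17.6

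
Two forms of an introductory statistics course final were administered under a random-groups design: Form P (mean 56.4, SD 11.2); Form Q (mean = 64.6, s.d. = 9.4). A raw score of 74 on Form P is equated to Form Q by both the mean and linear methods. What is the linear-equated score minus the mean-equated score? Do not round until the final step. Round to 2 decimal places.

-2.83

Mean-equated: 74 + (64.6 − 56.4) = 82.20
Linear-equated: (9.4/11.2)(74 − 56.4) + 64.6 = 79.371
Difference = 79.371 − 82.20 = -2.83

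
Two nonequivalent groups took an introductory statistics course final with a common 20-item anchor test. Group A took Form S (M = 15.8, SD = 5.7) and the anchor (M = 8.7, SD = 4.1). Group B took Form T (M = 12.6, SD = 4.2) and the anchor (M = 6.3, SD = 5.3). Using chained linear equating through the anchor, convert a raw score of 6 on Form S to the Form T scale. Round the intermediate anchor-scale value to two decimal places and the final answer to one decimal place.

8.9

Form S → anchor (Group A): v = (4.1/5.7)(6 − 15.8) + 8.7 = 1.65
anchor → Form T (Group B): y = (4.2/5.3)(1.65 − 6.3) + 12.6 = 8.9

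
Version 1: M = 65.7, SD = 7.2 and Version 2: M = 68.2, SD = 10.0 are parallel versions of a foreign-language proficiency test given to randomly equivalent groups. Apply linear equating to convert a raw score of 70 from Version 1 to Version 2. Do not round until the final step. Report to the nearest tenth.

74.2

Linear equating: y = (SD_Y/SD_X)(x − M_X) + M_Y
y = (10.0/7.2)(70 − 65.7) + 68.2
y = 1.388889 × 4.3 + 68.2 = 5.9722 + 68.2 = 74.2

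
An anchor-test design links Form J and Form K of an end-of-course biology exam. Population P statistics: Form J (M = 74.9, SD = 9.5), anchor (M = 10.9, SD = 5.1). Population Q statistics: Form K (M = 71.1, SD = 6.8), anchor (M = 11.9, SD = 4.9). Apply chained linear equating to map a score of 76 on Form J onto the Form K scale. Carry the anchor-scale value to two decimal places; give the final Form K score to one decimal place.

70.5

Form J → anchor (Population P): v = (5.1/9.5)(76 − 74.9) + 10.9 = 11.49
anchor → Form K (Population Q): y = (6.8/4.9)(11.49 − 11.9) + 71.1 = 70.5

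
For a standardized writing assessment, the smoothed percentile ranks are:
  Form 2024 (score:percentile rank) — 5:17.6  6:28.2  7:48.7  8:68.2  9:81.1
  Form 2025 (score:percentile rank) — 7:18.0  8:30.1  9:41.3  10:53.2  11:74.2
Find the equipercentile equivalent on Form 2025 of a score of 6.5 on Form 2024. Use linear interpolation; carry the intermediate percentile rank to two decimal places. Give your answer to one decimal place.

8.7

PR of 6.5 on Form 2024: 28.2 + (6.5 − 6)/(7 − 6) × (48.7 − 28.2) = 38.45
On Form 2025, PR 38.45 falls between score 8 (PR 30.1) and 9 (PR 41.3).
Interpolate: 8 + (38.45 − 30.1)/(41.3 − 30.1) × (9 − 8) = 8.7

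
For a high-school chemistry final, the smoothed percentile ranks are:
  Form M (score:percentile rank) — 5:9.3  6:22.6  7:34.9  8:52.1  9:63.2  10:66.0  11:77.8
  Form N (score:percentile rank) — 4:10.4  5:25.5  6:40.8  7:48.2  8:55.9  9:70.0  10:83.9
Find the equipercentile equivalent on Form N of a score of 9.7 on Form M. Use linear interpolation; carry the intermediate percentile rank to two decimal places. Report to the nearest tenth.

8.7

PR of 9.7 on Form M: 63.2 + (9.7 − 9)/(10 − 9) × (66.0 − 63.2) = 65.16
On Form N, PR 65.16 falls between score 8 (PR 55.9) and 9 (PR 70.0).
Interpolate: 8 + (65.16 − 55.9)/(70.0 − 55.9) × (9 − 8) = 8.7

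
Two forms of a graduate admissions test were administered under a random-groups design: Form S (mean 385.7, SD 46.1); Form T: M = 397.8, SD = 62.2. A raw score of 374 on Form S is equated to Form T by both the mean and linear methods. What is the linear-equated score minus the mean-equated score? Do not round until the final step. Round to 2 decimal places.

Mean-equated: 374 + (397.8 − 385.7) = 386.10
Linear-equated: (62.2/46.1)(374 − 385.7) + 397.8 = 382.014
Difference = 382.014 − 386.10 = -4.09

-4.09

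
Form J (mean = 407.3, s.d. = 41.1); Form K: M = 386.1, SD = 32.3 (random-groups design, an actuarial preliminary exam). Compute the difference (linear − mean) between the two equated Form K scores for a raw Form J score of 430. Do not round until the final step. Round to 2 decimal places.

-4.86

Mean-equated: 430 + (386.1 − 407.3) = 408.80
Linear-equated: (32.3/41.1)(430 − 407.3) + 386.1 = 403.940
Difference = 403.940 − 408.80 = -4.86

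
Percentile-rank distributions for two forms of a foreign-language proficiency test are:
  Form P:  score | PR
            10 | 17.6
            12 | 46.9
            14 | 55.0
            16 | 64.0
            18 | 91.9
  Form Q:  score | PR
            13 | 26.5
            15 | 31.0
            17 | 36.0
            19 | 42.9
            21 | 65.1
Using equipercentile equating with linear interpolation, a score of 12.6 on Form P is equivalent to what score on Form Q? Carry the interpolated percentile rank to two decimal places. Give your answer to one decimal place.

19.6

PR of 12.6 on Form P: 46.9 + (12.6 − 12)/(14 − 12) × (55.0 − 46.9) = 49.33
On Form Q, PR 49.33 falls between score 19 (PR 42.9) and 21 (PR 65.1).
Interpolate: 19 + (49.33 − 42.9)/(65.1 − 42.9) × (21 − 19) = 19.6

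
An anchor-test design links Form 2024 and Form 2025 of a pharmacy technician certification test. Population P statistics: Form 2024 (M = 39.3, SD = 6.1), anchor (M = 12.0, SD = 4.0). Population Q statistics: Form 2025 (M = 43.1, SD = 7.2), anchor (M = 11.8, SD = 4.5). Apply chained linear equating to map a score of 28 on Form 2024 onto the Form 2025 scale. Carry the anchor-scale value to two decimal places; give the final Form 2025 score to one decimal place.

31.6

Form 2024 → anchor (Population P): v = (4.0/6.1)(28 − 39.3) + 12.0 = 4.59
anchor → Form 2025 (Population Q): y = (7.2/4.5)(4.59 − 11.8) + 43.1 = 31.6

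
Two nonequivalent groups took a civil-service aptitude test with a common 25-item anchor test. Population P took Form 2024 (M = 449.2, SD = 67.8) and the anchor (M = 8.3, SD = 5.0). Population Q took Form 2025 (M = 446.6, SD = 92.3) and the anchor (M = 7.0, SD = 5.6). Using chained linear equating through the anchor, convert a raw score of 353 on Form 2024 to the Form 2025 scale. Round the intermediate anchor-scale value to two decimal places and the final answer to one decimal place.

Form 2024 → anchor (Population P): v = (5.0/67.8)(353 − 449.2) + 8.3 = 1.21
anchor → Form 2025 (Population Q): y = (92.3/5.6)(1.21 − 7.0) + 446.6 = 351.2

351.2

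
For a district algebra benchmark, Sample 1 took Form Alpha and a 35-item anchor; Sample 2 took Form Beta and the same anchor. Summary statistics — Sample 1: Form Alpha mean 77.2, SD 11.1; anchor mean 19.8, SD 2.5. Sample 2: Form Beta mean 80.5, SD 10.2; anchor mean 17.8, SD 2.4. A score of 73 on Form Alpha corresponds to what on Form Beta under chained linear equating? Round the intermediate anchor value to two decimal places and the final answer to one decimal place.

Form Alpha → anchor (Sample 1): v = (2.5/11.1)(73 − 77.2) + 19.8 = 18.85
anchor → Form Beta (Sample 2): y = (10.2/2.4)(18.85 − 17.8) + 80.5 = 85.0

85.0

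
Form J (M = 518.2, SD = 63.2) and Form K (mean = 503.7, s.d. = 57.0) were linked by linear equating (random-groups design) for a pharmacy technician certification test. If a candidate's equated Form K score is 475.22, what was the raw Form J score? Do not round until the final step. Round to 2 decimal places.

486.62

Invert y = (SD_Y/SD_X)(x − M_X) + M_Y:
x = (SD_X/SD_Y)(y − M_Y) + M_X = (63.2/57.0)(475.22 − 503.7) + 518.2
x = 1.108772 × -28.480 + 518.2 = 486.62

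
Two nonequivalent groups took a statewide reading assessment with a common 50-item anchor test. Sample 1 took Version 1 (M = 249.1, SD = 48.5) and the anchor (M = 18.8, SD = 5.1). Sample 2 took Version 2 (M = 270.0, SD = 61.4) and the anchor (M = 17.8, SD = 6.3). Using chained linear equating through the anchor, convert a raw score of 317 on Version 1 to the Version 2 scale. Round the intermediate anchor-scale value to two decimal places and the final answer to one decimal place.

349.3

Version 1 → anchor (Sample 1): v = (5.1/48.5)(317 − 249.1) + 18.8 = 25.94
anchor → Version 2 (Sample 2): y = (61.4/6.3)(25.94 − 17.8) + 270.0 = 349.3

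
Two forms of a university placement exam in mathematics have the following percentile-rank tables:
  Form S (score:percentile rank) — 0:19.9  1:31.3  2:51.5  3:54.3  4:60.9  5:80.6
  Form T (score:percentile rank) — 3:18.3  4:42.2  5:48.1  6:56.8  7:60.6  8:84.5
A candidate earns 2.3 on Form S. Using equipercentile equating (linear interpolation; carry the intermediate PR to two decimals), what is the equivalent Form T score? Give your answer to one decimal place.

5.5

PR of 2.3 on Form S: 51.5 + (2.3 − 2)/(3 − 2) × (54.3 − 51.5) = 52.34
On Form T, PR 52.34 falls between score 5 (PR 48.1) and 6 (PR 56.8).
Interpolate: 5 + (52.34 − 48.1)/(56.8 − 48.1) × (6 − 5) = 5.5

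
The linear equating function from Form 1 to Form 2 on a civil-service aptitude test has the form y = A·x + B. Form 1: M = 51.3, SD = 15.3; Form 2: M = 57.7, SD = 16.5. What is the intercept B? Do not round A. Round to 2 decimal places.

A = SD_Y / SD_X = 16.5 / 15.3 = 1.078431
B = M_Y − A·M_X = 57.7 − 1.078431 × 51.3 = 2.38

2.38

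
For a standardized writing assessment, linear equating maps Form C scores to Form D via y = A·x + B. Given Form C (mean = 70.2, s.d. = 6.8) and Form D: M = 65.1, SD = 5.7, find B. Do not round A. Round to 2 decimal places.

A = SD_Y / SD_X = 5.7 / 6.8 = 0.838235
B = M_Y − A·M_X = 65.1 − 0.838235 × 70.2 = 6.26

6.26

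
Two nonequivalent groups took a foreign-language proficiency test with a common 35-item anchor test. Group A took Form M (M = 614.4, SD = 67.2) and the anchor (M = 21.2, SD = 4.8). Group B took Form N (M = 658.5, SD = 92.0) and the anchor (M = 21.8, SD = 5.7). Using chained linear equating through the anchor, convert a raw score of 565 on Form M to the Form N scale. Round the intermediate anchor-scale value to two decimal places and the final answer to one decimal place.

591.8

Form M → anchor (Group A): v = (4.8/67.2)(565 − 614.4) + 21.2 = 17.67
anchor → Form N (Group B): y = (92.0/5.7)(17.67 − 21.8) + 658.5 = 591.8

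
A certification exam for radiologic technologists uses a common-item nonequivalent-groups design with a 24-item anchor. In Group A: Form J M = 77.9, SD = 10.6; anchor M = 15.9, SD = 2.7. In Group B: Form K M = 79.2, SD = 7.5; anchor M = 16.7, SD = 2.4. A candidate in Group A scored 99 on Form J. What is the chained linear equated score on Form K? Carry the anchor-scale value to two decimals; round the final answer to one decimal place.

Form J → anchor (Group A): v = (2.7/10.6)(99 − 77.9) + 15.9 = 21.27
anchor → Form K (Group B): y = (7.5/2.4)(21.27 − 16.7) + 79.2 = 93.5

93.5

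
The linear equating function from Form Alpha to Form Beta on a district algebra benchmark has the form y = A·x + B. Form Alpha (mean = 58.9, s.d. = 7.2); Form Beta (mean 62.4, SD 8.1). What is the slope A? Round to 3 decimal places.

1.125

A = SD_Y / SD_X = 8.1 / 7.2 = 1.125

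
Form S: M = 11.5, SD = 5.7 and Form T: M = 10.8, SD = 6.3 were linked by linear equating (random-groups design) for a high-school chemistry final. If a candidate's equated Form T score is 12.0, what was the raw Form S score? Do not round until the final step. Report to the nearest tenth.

12.6

Invert y = (SD_Y/SD_X)(x − M_X) + M_Y:
x = (SD_X/SD_Y)(y − M_Y) + M_X = (5.7/6.3)(12.0 − 10.8) + 11.5
x = 0.904762 × 1.200 + 11.5 = 12.6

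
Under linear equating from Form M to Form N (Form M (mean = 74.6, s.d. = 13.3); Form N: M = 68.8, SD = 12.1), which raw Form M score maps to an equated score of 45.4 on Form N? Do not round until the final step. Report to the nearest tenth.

Invert y = (SD_Y/SD_X)(x − M_X) + M_Y:
x = (SD_X/SD_Y)(y − M_Y) + M_X = (13.3/12.1)(45.4 − 68.8) + 74.6
x = 1.099174 × -23.400 + 74.6 = 48.9

48.9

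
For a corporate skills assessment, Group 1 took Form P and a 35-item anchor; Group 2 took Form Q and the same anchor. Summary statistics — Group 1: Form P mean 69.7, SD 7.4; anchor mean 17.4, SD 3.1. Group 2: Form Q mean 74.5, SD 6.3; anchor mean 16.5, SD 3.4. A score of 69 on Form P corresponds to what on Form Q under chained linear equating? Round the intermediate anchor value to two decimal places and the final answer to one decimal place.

Form P → anchor (Group 1): v = (3.1/7.4)(69 − 69.7) + 17.4 = 17.11
anchor → Form Q (Group 2): y = (6.3/3.4)(17.11 − 16.5) + 74.5 = 75.6

75.6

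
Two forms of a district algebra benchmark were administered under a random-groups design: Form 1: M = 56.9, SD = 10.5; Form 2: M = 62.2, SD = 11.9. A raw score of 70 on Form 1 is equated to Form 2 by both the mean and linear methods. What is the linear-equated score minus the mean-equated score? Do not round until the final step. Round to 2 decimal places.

Mean-equated: 70 + (62.2 − 56.9) = 75.30
Linear-equated: (11.9/10.5)(70 − 56.9) + 62.2 = 77.047
Difference = 77.047 − 75.30 = 1.75

1.75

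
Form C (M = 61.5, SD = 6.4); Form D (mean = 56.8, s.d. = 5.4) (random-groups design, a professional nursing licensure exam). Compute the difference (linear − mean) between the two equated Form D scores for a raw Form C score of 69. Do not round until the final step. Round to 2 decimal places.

Mean-equated: 69 + (56.8 − 61.5) = 64.30
Linear-equated: (5.4/6.4)(69 − 61.5) + 56.8 = 63.128
Difference = 63.128 − 64.30 = -1.17

-1.17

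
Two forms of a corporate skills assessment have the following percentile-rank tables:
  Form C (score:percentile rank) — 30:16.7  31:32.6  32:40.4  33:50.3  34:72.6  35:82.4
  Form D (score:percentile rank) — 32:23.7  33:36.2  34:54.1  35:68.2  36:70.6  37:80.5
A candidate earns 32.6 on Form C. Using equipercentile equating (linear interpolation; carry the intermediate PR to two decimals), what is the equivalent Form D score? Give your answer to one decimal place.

33.6

PR of 32.6 on Form C: 40.4 + (32.6 − 32)/(33 − 32) × (50.3 − 40.4) = 46.34
On Form D, PR 46.34 falls between score 33 (PR 36.2) and 34 (PR 54.1).
Interpolate: 33 + (46.34 − 36.2)/(54.1 − 36.2) × (34 − 33) = 33.6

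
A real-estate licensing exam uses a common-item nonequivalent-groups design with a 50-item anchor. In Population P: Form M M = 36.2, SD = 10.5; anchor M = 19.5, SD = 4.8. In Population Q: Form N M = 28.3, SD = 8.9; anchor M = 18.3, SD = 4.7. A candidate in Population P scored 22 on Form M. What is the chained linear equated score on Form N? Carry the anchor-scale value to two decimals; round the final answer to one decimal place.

18.3

Form M → anchor (Population P): v = (4.8/10.5)(22 − 36.2) + 19.5 = 13.01
anchor → Form N (Population Q): y = (8.9/4.7)(13.01 − 18.3) + 28.3 = 18.3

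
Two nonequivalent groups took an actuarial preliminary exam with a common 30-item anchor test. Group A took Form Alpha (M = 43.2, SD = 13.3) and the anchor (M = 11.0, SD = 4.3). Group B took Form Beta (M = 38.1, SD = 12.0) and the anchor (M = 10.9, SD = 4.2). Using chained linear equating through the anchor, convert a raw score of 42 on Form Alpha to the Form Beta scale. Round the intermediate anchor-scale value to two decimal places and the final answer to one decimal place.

Form Alpha → anchor (Group A): v = (4.3/13.3)(42 − 43.2) + 11.0 = 10.61
anchor → Form Beta (Group B): y = (12.0/4.2)(10.61 − 10.9) + 38.1 = 37.3

37.3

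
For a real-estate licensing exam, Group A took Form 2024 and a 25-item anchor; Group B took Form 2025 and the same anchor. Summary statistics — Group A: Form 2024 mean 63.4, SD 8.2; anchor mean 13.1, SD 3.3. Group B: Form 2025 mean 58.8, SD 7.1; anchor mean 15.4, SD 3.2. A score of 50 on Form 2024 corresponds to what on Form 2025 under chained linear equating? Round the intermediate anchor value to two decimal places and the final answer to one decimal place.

Form 2024 → anchor (Group A): v = (3.3/8.2)(50 − 63.4) + 13.1 = 7.71
anchor → Form 2025 (Group B): y = (7.1/3.2)(7.71 − 15.4) + 58.8 = 41.7

41.7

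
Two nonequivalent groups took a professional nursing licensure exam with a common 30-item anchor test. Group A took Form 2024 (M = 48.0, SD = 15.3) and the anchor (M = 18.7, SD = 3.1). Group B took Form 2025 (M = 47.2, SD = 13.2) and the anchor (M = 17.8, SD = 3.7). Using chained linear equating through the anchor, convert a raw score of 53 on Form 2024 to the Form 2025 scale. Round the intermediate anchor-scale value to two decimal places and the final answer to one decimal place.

54.0

Form 2024 → anchor (Group A): v = (3.1/15.3)(53 − 48.0) + 18.7 = 19.71
anchor → Form 2025 (Group B): y = (13.2/3.7)(19.71 − 17.8) + 47.2 = 54.0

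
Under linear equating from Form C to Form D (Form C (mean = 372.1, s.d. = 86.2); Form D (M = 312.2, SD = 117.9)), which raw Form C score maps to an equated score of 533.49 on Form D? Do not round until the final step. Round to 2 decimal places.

533.89

Invert y = (SD_Y/SD_X)(x − M_X) + M_Y:
x = (SD_X/SD_Y)(y − M_Y) + M_X = (86.2/117.9)(533.49 − 312.2) + 372.1
x = 0.731128 × 221.290 + 372.1 = 533.89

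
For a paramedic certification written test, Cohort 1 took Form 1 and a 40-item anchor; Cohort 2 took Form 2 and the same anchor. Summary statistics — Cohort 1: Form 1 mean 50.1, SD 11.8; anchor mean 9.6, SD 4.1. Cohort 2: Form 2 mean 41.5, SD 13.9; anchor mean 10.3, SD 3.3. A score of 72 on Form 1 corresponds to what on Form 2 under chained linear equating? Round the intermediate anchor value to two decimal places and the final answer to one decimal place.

70.6

Form 1 → anchor (Cohort 1): v = (4.1/11.8)(72 − 50.1) + 9.6 = 17.21
anchor → Form 2 (Cohort 2): y = (13.9/3.3)(17.21 − 10.3) + 41.5 = 70.6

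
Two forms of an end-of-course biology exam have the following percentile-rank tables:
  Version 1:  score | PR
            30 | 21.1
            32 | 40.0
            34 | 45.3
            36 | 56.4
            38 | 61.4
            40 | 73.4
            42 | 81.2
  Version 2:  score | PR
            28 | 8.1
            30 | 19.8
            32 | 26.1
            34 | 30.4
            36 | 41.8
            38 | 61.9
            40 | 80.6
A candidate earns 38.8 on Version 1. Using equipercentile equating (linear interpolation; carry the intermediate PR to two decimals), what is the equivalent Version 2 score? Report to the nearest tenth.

38.5

PR of 38.8 on Version 1: 61.4 + (38.8 − 38)/(40 − 38) × (73.4 − 61.4) = 66.20
On Version 2, PR 66.20 falls between score 38 (PR 61.9) and 40 (PR 80.6).
Interpolate: 38 + (66.20 − 61.9)/(80.6 − 61.9) × (40 − 38) = 38.5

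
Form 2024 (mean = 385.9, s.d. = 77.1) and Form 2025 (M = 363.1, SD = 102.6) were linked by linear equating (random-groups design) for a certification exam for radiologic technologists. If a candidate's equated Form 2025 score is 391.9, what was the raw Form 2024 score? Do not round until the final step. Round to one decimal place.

Invert y = (SD_Y/SD_X)(x − M_X) + M_Y:
x = (SD_X/SD_Y)(y − M_Y) + M_X = (77.1/102.6)(391.9 − 363.1) + 385.9
x = 0.751462 × 28.800 + 385.9 = 407.5

407.5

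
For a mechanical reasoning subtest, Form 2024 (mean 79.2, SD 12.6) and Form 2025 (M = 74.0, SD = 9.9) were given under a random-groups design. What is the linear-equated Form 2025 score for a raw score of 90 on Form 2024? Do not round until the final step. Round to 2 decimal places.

82.49

Linear equating: y = (SD_Y/SD_X)(x − M_X) + M_Y
y = (9.9/12.6)(90 − 79.2) + 74.0
y = 0.785714 × 10.8 + 74.0 = 8.4857 + 74.0 = 82.49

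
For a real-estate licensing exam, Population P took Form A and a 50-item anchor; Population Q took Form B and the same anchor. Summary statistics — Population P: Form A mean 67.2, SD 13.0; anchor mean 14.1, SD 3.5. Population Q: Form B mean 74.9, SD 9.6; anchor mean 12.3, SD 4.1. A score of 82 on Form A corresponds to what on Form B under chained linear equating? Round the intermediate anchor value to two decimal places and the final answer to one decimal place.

Form A → anchor (Population P): v = (3.5/13.0)(82 − 67.2) + 14.1 = 18.08
anchor → Form B (Population Q): y = (9.6/4.1)(18.08 − 12.3) + 74.9 = 88.4

88.4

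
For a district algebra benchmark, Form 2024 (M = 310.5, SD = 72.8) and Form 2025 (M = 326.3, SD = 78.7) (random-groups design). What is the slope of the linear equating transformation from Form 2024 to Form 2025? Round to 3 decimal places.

1.081

A = SD_Y / SD_X = 78.7 / 72.8 = 1.081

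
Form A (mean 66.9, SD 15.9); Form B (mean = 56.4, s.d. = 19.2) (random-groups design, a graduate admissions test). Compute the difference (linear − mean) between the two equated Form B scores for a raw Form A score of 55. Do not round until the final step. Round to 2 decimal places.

-2.47

Mean-equated: 55 + (56.4 − 66.9) = 44.50
Linear-equated: (19.2/15.9)(55 − 66.9) + 56.4 = 42.030
Difference = 42.030 − 44.50 = -2.47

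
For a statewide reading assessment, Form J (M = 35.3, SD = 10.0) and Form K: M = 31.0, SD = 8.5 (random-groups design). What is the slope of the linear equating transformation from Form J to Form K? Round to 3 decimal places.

A = SD_Y / SD_X = 8.5 / 10.0 = 0.850

0.850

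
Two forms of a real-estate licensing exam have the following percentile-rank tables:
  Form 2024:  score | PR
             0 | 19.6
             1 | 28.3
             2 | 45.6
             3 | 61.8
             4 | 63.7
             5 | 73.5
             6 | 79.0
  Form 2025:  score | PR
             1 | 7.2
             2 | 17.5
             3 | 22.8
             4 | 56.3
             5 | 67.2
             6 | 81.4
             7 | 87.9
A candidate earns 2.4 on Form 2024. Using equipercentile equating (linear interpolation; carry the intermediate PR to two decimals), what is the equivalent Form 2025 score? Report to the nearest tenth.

PR of 2.4 on Form 2024: 45.6 + (2.4 − 2)/(3 − 2) × (61.8 − 45.6) = 52.08
On Form 2025, PR 52.08 falls between score 3 (PR 22.8) and 4 (PR 56.3).
Interpolate: 3 + (52.08 − 22.8)/(56.3 − 22.8) × (4 − 3) = 3.9

3.9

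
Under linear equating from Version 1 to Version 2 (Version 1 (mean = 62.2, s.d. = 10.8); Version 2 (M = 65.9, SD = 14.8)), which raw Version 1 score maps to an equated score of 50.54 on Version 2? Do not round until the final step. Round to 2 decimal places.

50.99

Invert y = (SD_Y/SD_X)(x − M_X) + M_Y:
x = (SD_X/SD_Y)(y − M_Y) + M_X = (10.8/14.8)(50.54 − 65.9) + 62.2
x = 0.729730 × -15.360 + 62.2 = 50.99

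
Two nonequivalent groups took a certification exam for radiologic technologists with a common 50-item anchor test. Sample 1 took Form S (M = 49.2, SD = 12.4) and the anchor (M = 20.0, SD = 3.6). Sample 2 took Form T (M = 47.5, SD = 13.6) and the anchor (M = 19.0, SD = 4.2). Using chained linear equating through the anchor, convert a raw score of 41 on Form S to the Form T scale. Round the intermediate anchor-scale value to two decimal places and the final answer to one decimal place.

43.0

Form S → anchor (Sample 1): v = (3.6/12.4)(41 − 49.2) + 20.0 = 17.62
anchor → Form T (Sample 2): y = (13.6/4.2)(17.62 − 19.0) + 47.5 = 43.0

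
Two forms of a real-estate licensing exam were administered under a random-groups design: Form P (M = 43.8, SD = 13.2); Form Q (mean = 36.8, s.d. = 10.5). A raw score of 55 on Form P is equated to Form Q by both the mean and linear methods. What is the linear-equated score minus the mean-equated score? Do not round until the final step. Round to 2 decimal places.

Mean-equated: 55 + (36.8 − 43.8) = 48.00
Linear-equated: (10.5/13.2)(55 − 43.8) + 36.8 = 45.709
Difference = 45.709 − 48.00 = -2.29

-2.29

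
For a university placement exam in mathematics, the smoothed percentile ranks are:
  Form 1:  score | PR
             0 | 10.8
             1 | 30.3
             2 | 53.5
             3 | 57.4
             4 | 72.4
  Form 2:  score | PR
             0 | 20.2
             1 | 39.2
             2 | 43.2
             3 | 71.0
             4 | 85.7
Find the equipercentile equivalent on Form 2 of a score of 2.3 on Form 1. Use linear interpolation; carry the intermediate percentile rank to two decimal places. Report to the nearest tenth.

2.4

PR of 2.3 on Form 1: 53.5 + (2.3 − 2)/(3 − 2) × (57.4 − 53.5) = 54.67
On Form 2, PR 54.67 falls between score 2 (PR 43.2) and 3 (PR 71.0).
Interpolate: 2 + (54.67 − 43.2)/(71.0 − 43.2) × (3 − 2) = 2.4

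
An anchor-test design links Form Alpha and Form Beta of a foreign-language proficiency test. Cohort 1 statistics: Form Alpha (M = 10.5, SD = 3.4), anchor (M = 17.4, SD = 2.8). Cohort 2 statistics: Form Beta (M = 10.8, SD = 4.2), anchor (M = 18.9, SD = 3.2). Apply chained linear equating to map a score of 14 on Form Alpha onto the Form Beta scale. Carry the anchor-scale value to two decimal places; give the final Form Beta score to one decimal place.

Form Alpha → anchor (Cohort 1): v = (2.8/3.4)(14 − 10.5) + 17.4 = 20.28
anchor → Form Beta (Cohort 2): y = (4.2/3.2)(20.28 − 18.9) + 10.8 = 12.6

12.6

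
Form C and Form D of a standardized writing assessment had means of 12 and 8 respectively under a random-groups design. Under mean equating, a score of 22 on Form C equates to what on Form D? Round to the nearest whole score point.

18

Mean equating: y = x + (M_Y − M_X) = 22 + (8 − 12) = 18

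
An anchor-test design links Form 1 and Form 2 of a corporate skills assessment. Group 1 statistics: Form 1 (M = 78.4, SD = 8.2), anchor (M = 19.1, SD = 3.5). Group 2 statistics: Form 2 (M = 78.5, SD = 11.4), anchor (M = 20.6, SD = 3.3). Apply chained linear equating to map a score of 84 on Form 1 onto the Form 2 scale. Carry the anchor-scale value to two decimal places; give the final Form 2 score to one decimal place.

81.6

Form 1 → anchor (Group 1): v = (3.5/8.2)(84 − 78.4) + 19.1 = 21.49
anchor → Form 2 (Group 2): y = (11.4/3.3)(21.49 − 20.6) + 78.5 = 81.6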